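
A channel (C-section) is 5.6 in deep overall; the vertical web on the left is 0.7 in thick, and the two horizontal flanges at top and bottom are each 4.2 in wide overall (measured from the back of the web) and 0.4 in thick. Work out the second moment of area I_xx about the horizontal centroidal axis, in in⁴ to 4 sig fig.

I_xx ≈ 29.21 in⁴

Split into non-overlapping primitives; take the origin at the lower-left of the bounding box.
Web: 0.7 × 5.6, A = 3.92 in², y = 2.8 in, Ī = 10.2443 in⁴.
Top flange (beyond web): 3.5 × 0.4, A = 1.4 in², y = 5.4 in, Ī = 0.0186667 in⁴.
Bottom flange (beyond web): 3.5 × 0.4, A = 1.4 in², y = 0.2 in, Ī = 0.0186667 in⁴.
By symmetry the centroid is at mid-height, ȳ = 2.8 in.
Transfer each piece to the horizontal centroidal axis using Ī + A·d² with d = y − 2.8:
  web: d = 0 in → contributes +10.2443 in⁴
  top flange (beyond web): d = 2.6 in → contributes +9.48267 in⁴
  bottom flange (beyond web): d = -2.6 in → contributes +9.48267 in⁴
Total I = 29.2096 in⁴.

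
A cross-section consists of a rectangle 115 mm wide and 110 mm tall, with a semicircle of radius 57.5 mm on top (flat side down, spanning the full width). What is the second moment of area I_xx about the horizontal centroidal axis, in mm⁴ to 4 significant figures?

Break the section into simple shapes (no overlaps), measuring from the bottom-left corner of the bounding box.
Rectangular body: 115 × 110, A = 12 650 mm², y = 55 mm, Ī = 12 755 417 mm⁴.
Semicircular cap: semicircle r = 57.5, A = 5193.45 mm², y = 134.404 mm, Ī = 1 199 785 mm⁴.
Centroid: ȳ = ΣA·y / ΣA = 78.111 mm.
Transfer each piece to the horizontal centroidal axis using Ī + A·d² with d = y − 78.111:
  rectangular body: d = -23.111 mm → contributes +19 511 988 mm⁴
  semicircular cap: d = 56.2928 mm → contributes +17 657 188 mm⁴
Total I = 37 169 176 mm⁴.

I_xx ≈ 3.717 × 10⁷ mm⁴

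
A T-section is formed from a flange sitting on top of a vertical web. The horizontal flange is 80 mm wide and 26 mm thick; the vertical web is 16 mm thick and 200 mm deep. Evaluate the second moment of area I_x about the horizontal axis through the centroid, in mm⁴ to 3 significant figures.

Decompose the section into non-overlapping parts with the origin at the bottom-left of its bounding rectangle.
Flange: 80 × 26, A = 2 080 mm², y = 213 mm, Ī = 117 173 mm⁴.
Web: 16 × 200, A = 3 200 mm², y = 100 mm, Ī = 10 666 667 mm⁴.
Centroid: ȳ = ΣA·y / ΣA = 144.52 mm.
Transfer each piece to the horizontal axis through the centroid using Ī + A·d² with d = y − 144.52:
  flange: d = 68.485 mm → contributes +9 872 736 mm⁴
  web: d = -44.515 mm → contributes +17 007 783 mm⁴
Total I = 26 880 519 mm⁴.

I_x ≈ 2.69 × 10⁷ mm⁴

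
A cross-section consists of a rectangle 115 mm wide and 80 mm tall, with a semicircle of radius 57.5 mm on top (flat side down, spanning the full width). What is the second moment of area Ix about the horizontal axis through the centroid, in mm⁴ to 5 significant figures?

Ix ≈ 1.9875 × 10⁷ mm⁴

Treat the section as a set of non-overlapping primitives; coordinates are from the bounding-box lower-left.
Rectangular body: 115 × 80, A = 9 200 mm², y = 40 mm, Ī = 4 906 667 mm⁴.
Semicircular cap: semicircle r = 57.5, A = 5193.445 mm², y = 104.4038 mm, Ī = 1 199 785 mm⁴.
Centroid: ȳ = ΣA·y / ΣA = 63.23817 mm.
Transfer each piece to the horizontal axis through the centroid using Ī + A·d² with d = y − 63.23817:
  rectangular body: d = -23.23817 mm → contributes +9 874 784 mm⁴
  semicircular cap: d = 41.16558 mm → contributes +10 000 625 mm⁴
Total I = 19 875 409 mm⁴.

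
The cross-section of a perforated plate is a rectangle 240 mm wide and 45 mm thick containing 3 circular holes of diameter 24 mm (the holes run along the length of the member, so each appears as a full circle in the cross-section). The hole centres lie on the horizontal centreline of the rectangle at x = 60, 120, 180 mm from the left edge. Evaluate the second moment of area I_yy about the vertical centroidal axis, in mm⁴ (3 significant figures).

I_yy ≈ 4.85 × 10⁷ mm⁴

Break the section into simple shapes (no overlaps), measuring from the bottom-left corner of the bounding box.
Plate: 240 × 45, A = 10 800 mm², x = 120 mm, Ī = 51 840 000 mm⁴.
Hole 1 (subtracted): ⌀24, A = 452.39 mm², x = 60 mm, Ī = 16 286 mm⁴.
Hole 2 (subtracted): ⌀24, A = 452.39 mm², x = 120 mm, Ī = 16 286 mm⁴.
Hole 3 (subtracted): ⌀24, A = 452.39 mm², x = 180 mm, Ī = 16 286 mm⁴.
By symmetry the centroid is at mid-width, x̄ = 120 mm.
Transfer each piece to the vertical centroidal axis using Ī + A·d² with d = x − 120:
  plate: d = 0 mm → contributes +51 840 000 mm⁴
  hole 1: d = -60 mm → contributes −1 644 888 mm⁴
  hole 2: d = 0 mm → contributes −16 286 mm⁴
  hole 3: d = 60 mm → contributes −1 644 888 mm⁴
Total I = 48 533 939 mm⁴.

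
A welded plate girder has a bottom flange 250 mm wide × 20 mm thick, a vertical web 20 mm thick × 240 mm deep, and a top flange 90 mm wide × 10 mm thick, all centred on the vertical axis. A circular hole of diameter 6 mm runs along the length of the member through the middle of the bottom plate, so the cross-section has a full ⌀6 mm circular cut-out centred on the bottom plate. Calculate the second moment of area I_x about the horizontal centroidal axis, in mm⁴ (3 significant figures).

I_x ≈ 9.46 × 10⁷ mm⁴

Break the section into simple shapes (no overlaps), measuring from the bottom-left corner of the bounding box.
Bottom plate: 250 × 20, A = 5 000 mm², y = 10 mm, Ī = 166 667 mm⁴.
Web plate: 20 × 240, A = 4 800 mm², y = 140 mm, Ī = 23 040 000 mm⁴.
Top plate: 90 × 10, A = 900 mm², y = 265 mm, Ī = 7 500 mm⁴.
Hole (subtracted): ⌀6, A = 28.274 mm², y = 10 mm, Ī = 63.617 mm⁴.
Centroid: ȳ = ΣA·y / ΣA = 89.978 mm.
Transfer each piece to the horizontal centroidal axis using Ī + A·d² with d = y − 89.978:
  bottom plate: d = -79.978 mm → contributes +32 148 824 mm⁴
  web plate: d = 50.022 mm → contributes +35 050 710 mm⁴
  top plate: d = 175.02 mm → contributes +27 577 027 mm⁴
  hole: d = -79.978 mm → contributes −180 918 mm⁴
Total I = 94 595 642 mm⁴.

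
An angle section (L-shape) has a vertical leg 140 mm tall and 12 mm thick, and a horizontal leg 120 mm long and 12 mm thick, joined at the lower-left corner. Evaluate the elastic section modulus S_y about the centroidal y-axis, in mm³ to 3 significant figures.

S_y ≈ 4.45 × 10⁴ mm³

Decompose the section into non-overlapping parts with the origin at the bottom-left of its bounding rectangle.
Vertical leg: 12 × 140, A = 1 680 mm², x = 6 mm, Ī = 20 160 mm⁴.
Horizontal leg (remainder): 108 × 12, A = 1 296 mm², x = 66 mm, Ī = 1 259 712 mm⁴.
Centroid: x̄ = ΣA·x / ΣA = 32.129 mm.
Transfer each piece to the centroidal y-axis using Ī + A·d² with d = x − 32.129:
  vertical leg: d = -26.129 mm → contributes +1 167 140 mm⁴
  horizontal leg (remainder): d = 33.871 mm → contributes +2 746 538 mm⁴
Total I = 3 913 678 mm⁴.
Extreme fibre distance c = 87.871 mm; S = I/c = 44 539 mm³.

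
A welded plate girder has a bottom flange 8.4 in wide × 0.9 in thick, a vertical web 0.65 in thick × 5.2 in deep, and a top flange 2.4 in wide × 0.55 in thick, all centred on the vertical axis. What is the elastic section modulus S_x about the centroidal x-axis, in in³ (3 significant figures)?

S_x ≈ 12.5 in³

Break the section into simple shapes (no overlaps), measuring from the bottom-left corner of the bounding box.
Bottom plate: 8.4 × 0.9, A = 7.56 in², y = 0.45 in, Ī = 0.5103 in⁴.
Web plate: 0.65 × 5.2, A = 3.38 in², y = 3.5 in, Ī = 7.6163 in⁴.
Top plate: 2.4 × 0.55, A = 1.32 in², y = 6.375 in, Ī = 0.033275 in⁴.
Centroid: ȳ = ΣA·y / ΣA = 1.9288 in.
Transfer each piece to the centroidal x-axis using Ī + A·d² with d = y − 1.9288:
  bottom plate: d = -1.4788 in → contributes +17.043 in⁴
  web plate: d = 1.5712 in → contributes +15.96 in⁴
  top plate: d = 4.4462 in → contributes +26.128 in⁴
Total I = 59.131 in⁴.
Extreme fibre distance c = 4.7212 in; S = I/c = 12.525 in³.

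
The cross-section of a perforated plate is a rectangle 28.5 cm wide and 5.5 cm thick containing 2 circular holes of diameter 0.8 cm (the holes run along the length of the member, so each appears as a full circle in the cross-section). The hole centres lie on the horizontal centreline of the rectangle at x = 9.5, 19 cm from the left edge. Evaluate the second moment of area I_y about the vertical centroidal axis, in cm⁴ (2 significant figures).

I_y ≈ 1.1 × 10⁴ cm⁴

Split into non-overlapping primitives; take the origin at the lower-left of the bounding box.
Plate: 28.5 × 5.5, A = 156.8 cm², x = 14.25 cm, Ī = 10 610 cm⁴.
Hole 1 (subtracted): ⌀0.8, A = 0.5027 cm², x = 9.5 cm, Ī = 0.02011 cm⁴.
Hole 2 (subtracted): ⌀0.8, A = 0.5027 cm², x = 19 cm, Ī = 0.02011 cm⁴.
By symmetry the centroid is at mid-width, x̄ = 14.25 cm.
Transfer each piece to the vertical centroidal axis using Ī + A·d² with d = x − 14.25:
  plate: d = 0 cm → contributes +10 610 cm⁴
  hole 1: d = -4.75 cm → contributes −11.36 cm⁴
  hole 2: d = 4.75 cm → contributes −11.36 cm⁴
Total I = 10 587 cm⁴.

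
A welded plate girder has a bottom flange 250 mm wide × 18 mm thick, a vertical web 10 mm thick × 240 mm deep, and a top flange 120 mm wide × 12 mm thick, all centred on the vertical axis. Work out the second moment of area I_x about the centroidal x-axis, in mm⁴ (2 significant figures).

I_x ≈ 9.0 × 10⁷ mm⁴

Split into non-overlapping primitives; take the origin at the lower-left of the bounding box.
Bottom plate: 250 × 18, A = 4 500 mm², y = 9 mm, Ī = 121 500 mm⁴.
Web plate: 10 × 240, A = 2 400 mm², y = 138 mm, Ī = 11 520 000 mm⁴.
Top plate: 120 × 12, A = 1 440 mm², y = 264 mm, Ī = 17 280 mm⁴.
Centroid: ȳ = ΣA·y / ΣA = 90.15 mm.
Transfer each piece to the centroidal x-axis using Ī + A·d² with d = y − 90.15:
  bottom plate: d = -81.15 mm → contributes +29 756 239 mm⁴
  web plate: d = 47.85 mm → contributes +17 014 846 mm⁴
  top plate: d = 173.8 mm → contributes +43 539 044 mm⁴
Total I = 90 310 130 mm⁴.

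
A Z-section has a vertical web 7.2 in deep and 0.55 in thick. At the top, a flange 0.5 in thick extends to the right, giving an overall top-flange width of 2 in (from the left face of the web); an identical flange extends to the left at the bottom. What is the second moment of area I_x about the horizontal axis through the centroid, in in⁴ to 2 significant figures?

Decompose the section into non-overlapping parts with the origin at the bottom-left of its bounding rectangle.
Web: 0.55 × 7.2, A = 3.96 in², y = 3.6 in, Ī = 17.11 in⁴.
Top flange (beyond web): 1.45 × 0.5, A = 0.725 in², y = 6.95 in, Ī = 0.0151 in⁴.
Bottom flange (beyond web): 1.45 × 0.5, A = 0.725 in², y = 0.25 in, Ī = 0.0151 in⁴.
Centroid: ȳ = ΣA·y / ΣA = 3.6 in.
Transfer each piece to the horizontal axis through the centroid using Ī + A·d² with d = y − 3.6:
  web: d = 0 in → contributes +17.11 in⁴
  top flange (beyond web): d = 3.35 in → contributes +8.151 in⁴
  bottom flange (beyond web): d = -3.35 in → contributes +8.151 in⁴
Total I = 33.41 in⁴.

I_x ≈ 33 in⁴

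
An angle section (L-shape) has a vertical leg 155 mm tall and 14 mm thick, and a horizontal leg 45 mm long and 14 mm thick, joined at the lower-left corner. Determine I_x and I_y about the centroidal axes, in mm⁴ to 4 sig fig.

I_x ≈ 6.149 × 10⁶ mm⁴, I_y ≈ 2.533 × 10⁵ mm⁴

Break the section into simple shapes (no overlaps), measuring from the bottom-left corner of the bounding box.
Vertical leg: 14 × 155, A = 2 170 mm², y = 77.5 mm, Ī = 4 344 521 mm⁴.
Horizontal leg (remainder): 31 × 14, A = 434 mm², y = 7 mm, Ī = 7088.67 mm⁴.
Centroid: ȳ = ΣA·y / ΣA = 65.75 mm.
Transfer each piece to the centroidal x-axis using Ī + A·d² with d = y − 65.75:
  vertical leg: d = 11.75 mm → contributes +4 644 116 mm⁴
  horizontal leg (remainder): d = -58.75 mm → contributes +1 505 067 mm⁴
Total I = 6 149 183 mm⁴.
For the y-axis: x̄ = 10.75 mm.
Repeating about the centroidal y-axis gives I_y = 253 293 mm⁴.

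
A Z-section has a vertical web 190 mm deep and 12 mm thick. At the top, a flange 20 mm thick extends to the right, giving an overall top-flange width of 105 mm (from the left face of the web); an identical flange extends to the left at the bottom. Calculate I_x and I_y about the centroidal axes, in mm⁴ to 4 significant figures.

I_x ≈ 3.386 × 10⁷ mm⁴, I_y ≈ 1.296 × 10⁷ mm⁴

Treat the section as a set of non-overlapping primitives; coordinates are from the bounding-box lower-left.
Web: 12 × 190, A = 2 280 mm², y = 95 mm, Ī = 6 859 000 mm⁴.
Top flange (beyond web): 93 × 20, A = 1 860 mm², y = 180 mm, Ī = 62 000 mm⁴.
Bottom flange (beyond web): 93 × 20, A = 1 860 mm², y = 10 mm, Ī = 62 000 mm⁴.
Centroid: ȳ = ΣA·y / ΣA = 95 mm.
Transfer each piece to the centroidal x-axis using Ī + A·d² with d = y − 95:
  web: d = 0 mm → contributes +6 859 000 mm⁴
  top flange (beyond web): d = 85 mm → contributes +13 500 500 mm⁴
  bottom flange (beyond web): d = -85 mm → contributes +13 500 500 mm⁴
Total I = 33 860 000 mm⁴.
For the y-axis: x̄ = 99 mm.
Repeating about the centroidal y-axis gives I_y = 12 961 800 mm⁴.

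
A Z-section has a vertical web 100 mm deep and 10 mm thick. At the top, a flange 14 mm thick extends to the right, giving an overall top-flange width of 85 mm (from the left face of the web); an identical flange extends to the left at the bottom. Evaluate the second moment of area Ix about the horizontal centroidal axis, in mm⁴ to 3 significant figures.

Decompose the section into non-overlapping parts with the origin at the bottom-left of its bounding rectangle.
Web: 10 × 100, A = 1 000 mm², y = 50 mm, Ī = 833 333 mm⁴.
Top flange (beyond web): 75 × 14, A = 1 050 mm², y = 93 mm, Ī = 17 150 mm⁴.
Bottom flange (beyond web): 75 × 14, A = 1 050 mm², y = 7 mm, Ī = 17 150 mm⁴.
Centroid: ȳ = ΣA·y / ΣA = 50 mm.
Transfer each piece to the horizontal centroidal axis using Ī + A·d² with d = y − 50:
  web: d = 0 mm → contributes +833 333 mm⁴
  top flange (beyond web): d = 43 mm → contributes +1 958 600 mm⁴
  bottom flange (beyond web): d = -43 mm → contributes +1 958 600 mm⁴
Total I = 4 750 533 mm⁴.

Ix ≈ 4.75 × 10⁶ mm⁴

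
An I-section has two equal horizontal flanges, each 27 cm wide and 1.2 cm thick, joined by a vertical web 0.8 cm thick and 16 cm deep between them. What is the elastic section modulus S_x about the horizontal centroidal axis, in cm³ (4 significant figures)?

Decompose the section into non-overlapping parts with the origin at the bottom-left of its bounding rectangle.
Bottom flange: 27 × 1.2, A = 32.4 cm², y = 0.6 cm, Ī = 3.888 cm⁴.
Web: 0.8 × 16, A = 12.8 cm², y = 9.2 cm, Ī = 273.067 cm⁴.
Top flange: 27 × 1.2, A = 32.4 cm², y = 17.8 cm, Ī = 3.888 cm⁴.
By symmetry the centroid is at mid-height, ȳ = 9.2 cm.
Transfer each piece to the horizontal centroidal axis using Ī + A·d² with d = y − 9.2:
  bottom flange: d = -8.6 cm → contributes +2400.19 cm⁴
  web: d = 0 cm → contributes +273.067 cm⁴
  top flange: d = 8.6 cm → contributes +2400.19 cm⁴
Total I = 5073.45 cm⁴.
Extreme fibre distance c = 9.2 cm; S = I/c = 551.462 cm³.

S_x ≈ 551.5 cm³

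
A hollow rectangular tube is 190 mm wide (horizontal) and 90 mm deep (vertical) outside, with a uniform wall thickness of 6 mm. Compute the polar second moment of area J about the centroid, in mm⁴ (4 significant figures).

J ≈ 1.929 × 10⁷ mm⁴

Split into non-overlapping primitives; take the origin at the lower-left of the bounding box.
Outer rectangle: 190 × 90, A = 17 100 mm², y = 45 mm, Ī = 11 542 500 mm⁴.
Inner void (subtracted): 178 × 78, A = 13 884 mm², y = 45 mm, Ī = 7 039 188 mm⁴.
By symmetry the centroid is at mid-height, ȳ = 45 mm.
All pieces are centred on the centroidal x-axis, so I = ΣĪ (holes subtracted) = 4 503 312 mm⁴.
Repeating about the centroidal y-axis gives I_y = 14 784 112 mm⁴.
Polar second moment: J = I_x + I_y = 19 287 424 mm⁴.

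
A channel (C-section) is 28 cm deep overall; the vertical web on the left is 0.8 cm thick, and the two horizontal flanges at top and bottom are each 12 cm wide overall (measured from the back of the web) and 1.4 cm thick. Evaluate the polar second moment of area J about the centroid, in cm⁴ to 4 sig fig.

Break the section into simple shapes (no overlaps), measuring from the bottom-left corner of the bounding box.
Web: 0.8 × 28, A = 22.4 cm², y = 14 cm, Ī = 1463.47 cm⁴.
Top flange (beyond web): 11.2 × 1.4, A = 15.68 cm², y = 27.3 cm, Ī = 2.56107 cm⁴.
Bottom flange (beyond web): 11.2 × 1.4, A = 15.68 cm², y = 0.7 cm, Ī = 2.56107 cm⁴.
By symmetry the centroid is at mid-height, ȳ = 14 cm.
Transfer each piece to the centroidal x-axis using Ī + A·d² with d = y − 14:
  web: d = 0 cm → contributes +1463.47 cm⁴
  top flange (beyond web): d = 13.3 cm → contributes +2776.2 cm⁴
  bottom flange (beyond web): d = -13.3 cm → contributes +2776.2 cm⁴
Total I = 7015.86 cm⁴.
For the y-axis: x̄ = 3.9 cm.
Repeating about the centroidal y-axis gives I_y = 799.411 cm⁴.
Polar second moment: J = I_x + I_y = 7815.27 cm⁴.

J ≈ 7815 cm⁴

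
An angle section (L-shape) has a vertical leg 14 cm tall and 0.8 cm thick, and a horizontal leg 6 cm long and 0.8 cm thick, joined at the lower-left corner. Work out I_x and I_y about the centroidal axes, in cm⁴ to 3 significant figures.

Split into non-overlapping primitives; take the origin at the lower-left of the bounding box.
Vertical leg: 0.8 × 14, A = 11.2 cm², y = 7 cm, Ī = 182.93 cm⁴.
Horizontal leg (remainder): 5.2 × 0.8, A = 4.16 cm², y = 0.4 cm, Ī = 0.22187 cm⁴.
Centroid: ȳ = ΣA·y / ΣA = 5.2125 cm.
Transfer each piece to the centroidal x-axis using Ī + A·d² with d = y − 5.2125:
  vertical leg: d = 1.7875 cm → contributes +218.72 cm⁴
  horizontal leg (remainder): d = -4.8125 cm → contributes +96.568 cm⁴
Total I = 315.29 cm⁴.
For the y-axis: x̄ = 1.2125 cm.
Repeating about the centroidal y-axis gives I_y = 37.271 cm⁴.

I_x ≈ 315 cm⁴, I_y ≈ 37.3 cm⁴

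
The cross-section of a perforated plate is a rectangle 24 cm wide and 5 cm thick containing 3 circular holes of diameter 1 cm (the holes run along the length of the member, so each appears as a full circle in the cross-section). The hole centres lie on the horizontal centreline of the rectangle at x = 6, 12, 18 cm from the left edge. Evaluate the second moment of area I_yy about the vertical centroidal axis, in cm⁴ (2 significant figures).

I_yy ≈ 5700 cm⁴

Break the section into simple shapes (no overlaps), measuring from the bottom-left corner of the bounding box.
Plate: 24 × 5, A = 120 cm², x = 12 cm, Ī = 5 760 cm⁴.
Hole 1 (subtracted): ⌀1, A = 0.7854 cm², x = 6 cm, Ī = 0.04909 cm⁴.
Hole 2 (subtracted): ⌀1, A = 0.7854 cm², x = 12 cm, Ī = 0.04909 cm⁴.
Hole 3 (subtracted): ⌀1, A = 0.7854 cm², x = 18 cm, Ī = 0.04909 cm⁴.
By symmetry the centroid is at mid-width, x̄ = 12 cm.
Transfer each piece to the vertical centroidal axis using Ī + A·d² with d = x − 12:
  plate: d = 0 cm → contributes +5 760 cm⁴
  hole 1: d = -6 cm → contributes −28.32 cm⁴
  hole 2: d = 0 cm → contributes −0.04909 cm⁴
  hole 3: d = 6 cm → contributes −28.32 cm⁴
Total I = 5 703 cm⁴.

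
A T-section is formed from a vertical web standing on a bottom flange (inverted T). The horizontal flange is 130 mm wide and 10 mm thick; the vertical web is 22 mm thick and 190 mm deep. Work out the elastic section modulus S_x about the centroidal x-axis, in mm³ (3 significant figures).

S_x ≈ 1.90 × 10⁵ mm³

Break the section into simple shapes (no overlaps), measuring from the bottom-left corner of the bounding box.
Flange: 130 × 10, A = 1 300 mm², y = 5 mm, Ī = 10 833 mm⁴.
Web: 22 × 190, A = 4 180 mm², y = 105 mm, Ī = 12 574 833 mm⁴.
Centroid: ȳ = ΣA·y / ΣA = 81.277 mm.
Transfer each piece to the centroidal x-axis using Ī + A·d² with d = y − 81.277:
  flange: d = -76.277 mm → contributes +7 574 542 mm⁴
  web: d = 23.723 mm → contributes +14 927 183 mm⁴
Total I = 22 501 725 mm⁴.
Extreme fibre distance c = 118.72 mm; S = I/c = 189 532 mm³.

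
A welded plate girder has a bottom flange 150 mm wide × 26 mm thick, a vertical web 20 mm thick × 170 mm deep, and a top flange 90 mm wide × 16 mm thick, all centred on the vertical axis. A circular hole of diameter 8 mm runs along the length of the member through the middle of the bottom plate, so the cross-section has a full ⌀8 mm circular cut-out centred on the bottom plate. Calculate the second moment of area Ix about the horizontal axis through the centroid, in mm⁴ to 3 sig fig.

Decompose the section into non-overlapping parts with the origin at the bottom-left of its bounding rectangle.
Bottom plate: 150 × 26, A = 3 900 mm², y = 13 mm, Ī = 219 700 mm⁴.
Web plate: 20 × 170, A = 3 400 mm², y = 111 mm, Ī = 8 188 333 mm⁴.
Top plate: 90 × 16, A = 1 440 mm², y = 204 mm, Ī = 30 720 mm⁴.
Hole (subtracted): ⌀8, A = 50.265 mm², y = 13 mm, Ī = 201.06 mm⁴.
Centroid: ȳ = ΣA·y / ΣA = 82.995 mm.
Transfer each piece to the horizontal axis through the centroid using Ī + A·d² with d = y − 82.995:
  bottom plate: d = -69.995 mm → contributes +19 327 098 mm⁴
  web plate: d = 28.005 mm → contributes +10 854 841 mm⁴
  top plate: d = 121 mm → contributes +21 115 421 mm⁴
  hole: d = -69.995 mm → contributes −246 468 mm⁴
Total I = 51 050 891 mm⁴.

Ix ≈ 5.11 × 10⁷ mm⁴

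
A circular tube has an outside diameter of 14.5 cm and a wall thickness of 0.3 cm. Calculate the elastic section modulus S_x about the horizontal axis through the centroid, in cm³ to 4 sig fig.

Treat the section as a set of non-overlapping primitives; coordinates are from the bounding-box lower-left.
Outer circle: ⌀14.5, A = 165.13 cm², y = 7.25 cm, Ī = 2169.91 cm⁴.
Bore (subtracted): ⌀13.9, A = 151.747 cm², y = 7.25 cm, Ī = 1832.44 cm⁴.
By symmetry the centroid is at mid-height, ȳ = 7.25 cm.
All pieces are centred on the horizontal axis through the centroid, so I = ΣĪ (holes subtracted) = 337.474 cm⁴.
Extreme fibre distance c = 7.25 cm; S = I/c = 46.5481 cm³.

S_x ≈ 46.55 cm³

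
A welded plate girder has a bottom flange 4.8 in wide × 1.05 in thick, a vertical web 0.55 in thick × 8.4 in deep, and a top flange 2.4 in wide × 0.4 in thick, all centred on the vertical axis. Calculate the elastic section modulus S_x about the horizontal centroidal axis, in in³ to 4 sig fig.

S_x ≈ 19.03 in³

Treat the section as a set of non-overlapping primitives; coordinates are from the bounding-box lower-left.
Bottom plate: 4.8 × 1.05, A = 5.04 in², y = 0.525 in, Ī = 0.46305 in⁴.
Web plate: 0.55 × 8.4, A = 4.62 in², y = 5.25 in, Ī = 27.1656 in⁴.
Top plate: 2.4 × 0.4, A = 0.96 in², y = 9.65 in, Ī = 0.0128 in⁴.
Centroid: ȳ = ΣA·y / ΣA = 3.40537 in.
Transfer each piece to the horizontal centroidal axis using Ī + A·d² with d = y − 3.40537:
  bottom plate: d = -2.88037 in → contributes +42.2775 in⁴
  web plate: d = 1.84463 in → contributes +42.8859 in⁴
  top plate: d = 6.24463 in → contributes +37.4484 in⁴
Total I = 122.612 in⁴.
Extreme fibre distance c = 6.44463 in; S = I/c = 19.0254 in³.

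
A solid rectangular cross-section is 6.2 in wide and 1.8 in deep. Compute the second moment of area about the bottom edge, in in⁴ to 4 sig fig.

I_base ≈ 12.05 in⁴

The section: 6.2 × 1.8, A = 11.16 in², y = 0.9 in, Ī = 3.0132 in⁴.
Transfer it to a horizontal axis along the bottom face using Ī + A·d² with d = y − 0:
  the section: d = 0.9 in → contributes +12.0528 in⁴
Total I = 12.0528 in⁴.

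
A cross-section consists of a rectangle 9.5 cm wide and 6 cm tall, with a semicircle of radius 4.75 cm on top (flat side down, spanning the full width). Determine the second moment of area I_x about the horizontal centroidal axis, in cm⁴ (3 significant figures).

Break the section into simple shapes (no overlaps), measuring from the bottom-left corner of the bounding box.
Rectangular body: 9.5 × 6, A = 57 cm², y = 3 cm, Ī = 171 cm⁴.
Semicircular cap: semicircle r = 4.75, A = 35.441 cm², y = 8.016 cm, Ī = 55.874 cm⁴.
Centroid: ȳ = ΣA·y / ΣA = 4.9231 cm.
Transfer each piece to the horizontal centroidal axis using Ī + A·d² with d = y − 4.9231:
  rectangular body: d = -1.9231 cm → contributes +381.8 cm⁴
  semicircular cap: d = 3.0929 cm → contributes +394.9 cm⁴
Total I = 776.7 cm⁴.

I_x ≈ 777 cm⁴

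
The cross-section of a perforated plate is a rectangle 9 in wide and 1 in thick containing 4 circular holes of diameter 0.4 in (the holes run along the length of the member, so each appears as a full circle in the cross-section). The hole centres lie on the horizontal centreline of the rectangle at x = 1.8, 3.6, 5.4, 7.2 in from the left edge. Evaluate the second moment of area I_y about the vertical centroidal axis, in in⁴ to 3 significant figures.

Decompose the section into non-overlapping parts with the origin at the bottom-left of its bounding rectangle.
Plate: 9 × 1, A = 9 in², x = 4.5 in, Ī = 60.75 in⁴.
Hole 1 (subtracted): ⌀0.4, A = 0.12566 in², x = 1.8 in, Ī = 0.0012566 in⁴.
Hole 2 (subtracted): ⌀0.4, A = 0.12566 in², x = 3.6 in, Ī = 0.0012566 in⁴.
Hole 3 (subtracted): ⌀0.4, A = 0.12566 in², x = 5.4 in, Ī = 0.0012566 in⁴.
Hole 4 (subtracted): ⌀0.4, A = 0.12566 in², x = 7.2 in, Ī = 0.0012566 in⁴.
By symmetry the centroid is at mid-width, x̄ = 4.5 in.
Transfer each piece to the vertical centroidal axis using Ī + A·d² with d = x − 4.5:
  plate: d = 0 in → contributes +60.75 in⁴
  hole 1: d = -2.7 in → contributes −0.91735 in⁴
  hole 2: d = -0.9 in → contributes −0.10304 in⁴
  hole 3: d = 0.9 in → contributes −0.10304 in⁴
  hole 4: d = 2.7 in → contributes −0.91735 in⁴
Total I = 58.709 in⁴.

I_y ≈ 58.7 in⁴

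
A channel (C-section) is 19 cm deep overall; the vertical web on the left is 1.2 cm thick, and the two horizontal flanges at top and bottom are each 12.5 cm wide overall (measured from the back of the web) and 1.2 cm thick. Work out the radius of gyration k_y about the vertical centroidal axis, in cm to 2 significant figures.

Break the section into simple shapes (no overlaps), measuring from the bottom-left corner of the bounding box.
Web: 1.2 × 19, A = 22.8 cm², x = 0.6 cm, Ī = 2.736 cm⁴.
Top flange (beyond web): 11.3 × 1.2, A = 13.56 cm², x = 6.85 cm, Ī = 144.3 cm⁴.
Bottom flange (beyond web): 11.3 × 1.2, A = 13.56 cm², x = 6.85 cm, Ī = 144.3 cm⁴.
Centroid: x̄ = ΣA·x / ΣA = 3.995 cm.
Transfer each piece to the vertical centroidal axis using Ī + A·d² with d = x − 3.995:
  web: d = -3.395 cm → contributes +265.6 cm⁴
  top flange (beyond web): d = 2.855 cm → contributes +254.8 cm⁴
  bottom flange (beyond web): d = 2.855 cm → contributes +254.8 cm⁴
Total I = 775.2 cm⁴.
Radius of gyration: k = √(I/A) = √(775.2 / 49.92) = 3.941 cm.

k_y ≈ 3.9 cm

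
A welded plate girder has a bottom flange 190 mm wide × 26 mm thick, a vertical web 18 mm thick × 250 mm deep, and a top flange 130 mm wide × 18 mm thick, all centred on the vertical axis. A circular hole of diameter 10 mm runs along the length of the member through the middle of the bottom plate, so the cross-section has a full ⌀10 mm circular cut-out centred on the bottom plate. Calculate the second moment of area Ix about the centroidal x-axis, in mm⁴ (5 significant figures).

Ix ≈ 1.4747 × 10⁸ mm⁴

Treat the section as a set of non-overlapping primitives; coordinates are from the bounding-box lower-left.
Bottom plate: 190 × 26, A = 4 940 mm², y = 13 mm, Ī = 278286.7 mm⁴.
Web plate: 18 × 250, A = 4 500 mm², y = 151 mm, Ī = 23 437 500 mm⁴.
Top plate: 130 × 18, A = 2 340 mm², y = 285 mm, Ī = 63 180 mm⁴.
Hole (subtracted): ⌀10, A = 78.53982 mm², y = 13 mm, Ī = 490.8739 mm⁴.
Centroid: ȳ = ΣA·y / ΣA = 120.4635 mm.
Transfer each piece to the centroidal x-axis using Ī + A·d² with d = y − 120.4635:
  bottom plate: d = -107.4635 mm → contributes +57 327 414 mm⁴
  web plate: d = 30.53649 mm → contributes +27 633 647 mm⁴
  top plate: d = 164.5365 mm → contributes +63 412 259 mm⁴
  hole: d = -107.4635 mm → contributes −907500.6 mm⁴
Total I = 147 465 819 mm⁴.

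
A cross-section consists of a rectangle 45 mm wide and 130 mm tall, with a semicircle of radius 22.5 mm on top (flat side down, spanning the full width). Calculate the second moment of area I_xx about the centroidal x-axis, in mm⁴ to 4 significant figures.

Split into non-overlapping primitives; take the origin at the lower-left of the bounding box.
Rectangular body: 45 × 130, A = 5 850 mm², y = 65 mm, Ī = 8 238 750 mm⁴.
Semicircular cap: semicircle r = 22.5, A = 795.216 mm², y = 139.549 mm, Ī = 28129.5 mm⁴.
Centroid: ȳ = ΣA·y / ΣA = 73.9211 mm.
Transfer each piece to the centroidal x-axis using Ī + A·d² with d = y − 73.9211:
  rectangular body: d = -8.92112 mm → contributes +8 704 330 mm⁴
  semicircular cap: d = 65.6282 mm → contributes +3 453 169 mm⁴
Total I = 12 157 499 mm⁴.

I_xx ≈ 1.216 × 10⁷ mm⁴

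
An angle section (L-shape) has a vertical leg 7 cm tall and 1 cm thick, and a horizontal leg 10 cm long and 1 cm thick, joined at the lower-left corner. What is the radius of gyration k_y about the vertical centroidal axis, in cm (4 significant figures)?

Decompose the section into non-overlapping parts with the origin at the bottom-left of its bounding rectangle.
Vertical leg: 1 × 7, A = 7 cm², x = 0.5 cm, Ī = 0.583333 cm⁴.
Horizontal leg (remainder): 9 × 1, A = 9 cm², x = 5.5 cm, Ī = 60.75 cm⁴.
Centroid: x̄ = ΣA·x / ΣA = 3.3125 cm.
Transfer each piece to the vertical centroidal axis using Ī + A·d² with d = x − 3.3125:
  vertical leg: d = -2.8125 cm → contributes +55.9544 cm⁴
  horizontal leg (remainder): d = 2.1875 cm → contributes +103.816 cm⁴
Total I = 159.771 cm⁴.
Radius of gyration: k = √(I/A) = √(159.771 / 16) = 3.16001 cm.

k_y ≈ 3.160 cm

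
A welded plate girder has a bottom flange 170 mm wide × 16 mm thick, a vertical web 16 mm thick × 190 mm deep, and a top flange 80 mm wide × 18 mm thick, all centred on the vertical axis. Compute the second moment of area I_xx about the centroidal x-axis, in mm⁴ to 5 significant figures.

Break the section into simple shapes (no overlaps), measuring from the bottom-left corner of the bounding box.
Bottom plate: 170 × 16, A = 2 720 mm², y = 8 mm, Ī = 58026.67 mm⁴.
Web plate: 16 × 190, A = 3 040 mm², y = 111 mm, Ī = 9 145 333 mm⁴.
Top plate: 80 × 18, A = 1 440 mm², y = 215 mm, Ī = 38 880 mm⁴.
Centroid: ȳ = ΣA·y / ΣA = 92.88889 mm.
Transfer each piece to the centroidal x-axis using Ī + A·d² with d = y − 92.88889:
  bottom plate: d = -84.88889 mm → contributes +19 658 682 mm⁴
  web plate: d = 18.11111 mm → contributes +10 142 491 mm⁴
  top plate: d = 122.1111 mm → contributes +21 510 898 mm⁴
Total I = 51 312 071 mm⁴.

I_xx ≈ 5.1312 × 10⁷ mm⁴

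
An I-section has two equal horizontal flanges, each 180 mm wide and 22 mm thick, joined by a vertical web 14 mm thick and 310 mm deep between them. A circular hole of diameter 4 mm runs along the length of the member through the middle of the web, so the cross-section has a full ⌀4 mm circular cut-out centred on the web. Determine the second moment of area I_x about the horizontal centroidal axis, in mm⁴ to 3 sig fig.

Decompose the section into non-overlapping parts with the origin at the bottom-left of its bounding rectangle.
Bottom flange: 180 × 22, A = 3 960 mm², y = 11 mm, Ī = 159 720 mm⁴.
Web: 14 × 310, A = 4 340 mm², y = 177 mm, Ī = 34 756 167 mm⁴.
Top flange: 180 × 22, A = 3 960 mm², y = 343 mm, Ī = 159 720 mm⁴.
Hole (subtracted): ⌀4, A = 12.566 mm², y = 177 mm, Ī = 12.566 mm⁴.
By symmetry the centroid is at mid-height, ȳ = 177 mm.
Transfer each piece to the horizontal centroidal axis using Ī + A·d² with d = y − 177:
  bottom flange: d = -166 mm → contributes +109 281 480 mm⁴
  web: d = 0 mm → contributes +34 756 167 mm⁴
  top flange: d = 166 mm → contributes +109 281 480 mm⁴
  hole: d = 0 mm → contributes −12.566 mm⁴
Total I = 253 319 114 mm⁴.

I_x ≈ 2.53 × 10⁸ mm⁴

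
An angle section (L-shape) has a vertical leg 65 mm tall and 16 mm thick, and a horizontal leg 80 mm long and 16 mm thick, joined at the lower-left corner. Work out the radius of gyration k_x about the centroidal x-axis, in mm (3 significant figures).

k_x ≈ 18.4 mm

Split into non-overlapping primitives; take the origin at the lower-left of the bounding box.
Vertical leg: 16 × 65, A = 1 040 mm², y = 32.5 mm, Ī = 366 167 mm⁴.
Horizontal leg (remainder): 64 × 16, A = 1 024 mm², y = 8 mm, Ī = 21 845 mm⁴.
Centroid: ȳ = ΣA·y / ΣA = 20.345 mm.
Transfer each piece to the centroidal x-axis using Ī + A·d² with d = y − 20.345:
  vertical leg: d = 12.155 mm → contributes +519 821 mm⁴
  horizontal leg (remainder): d = -12.345 mm → contributes +177 901 mm⁴
Total I = 697 722 mm⁴.
Radius of gyration: k = √(I/A) = √(697 722 / 2 064) = 18.386 mm.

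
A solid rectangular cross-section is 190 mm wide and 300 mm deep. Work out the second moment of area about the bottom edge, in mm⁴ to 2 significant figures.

I_base ≈ 1.7 × 10⁹ mm⁴

The section: 190 × 300, A = 57 000 mm², y = 150 mm, Ī = 427 500 000 mm⁴.
Transfer it to the base of the section using Ī + A·d² with d = y − 0:
  the section: d = 150 mm → contributes +1 710 000 000 mm⁴
Total I = 1 710 000 000 mm⁴.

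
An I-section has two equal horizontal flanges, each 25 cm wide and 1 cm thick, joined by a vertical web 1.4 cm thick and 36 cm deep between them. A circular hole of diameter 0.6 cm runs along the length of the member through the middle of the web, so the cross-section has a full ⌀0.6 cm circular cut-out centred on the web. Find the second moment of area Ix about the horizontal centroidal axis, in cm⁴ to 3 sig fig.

Ix ≈ 2.26 × 10⁴ cm⁴

Split into non-overlapping primitives; take the origin at the lower-left of the bounding box.
Bottom flange: 25 × 1, A = 25 cm², y = 0.5 cm, Ī = 2.0833 cm⁴.
Web: 1.4 × 36, A = 50.4 cm², y = 19 cm, Ī = 5443.2 cm⁴.
Top flange: 25 × 1, A = 25 cm², y = 37.5 cm, Ī = 2.0833 cm⁴.
Hole (subtracted): ⌀0.6, A = 0.28274 cm², y = 19 cm, Ī = 0.0063617 cm⁴.
By symmetry the centroid is at mid-height, ȳ = 19 cm.
Transfer each piece to the horizontal centroidal axis using Ī + A·d² with d = y − 19:
  bottom flange: d = -18.5 cm → contributes +8558.3 cm⁴
  web: d = 0 cm → contributes +5443.2 cm⁴
  top flange: d = 18.5 cm → contributes +8558.3 cm⁴
  hole: d = 0 cm → contributes −0.0063617 cm⁴
Total I = 22 560 cm⁴.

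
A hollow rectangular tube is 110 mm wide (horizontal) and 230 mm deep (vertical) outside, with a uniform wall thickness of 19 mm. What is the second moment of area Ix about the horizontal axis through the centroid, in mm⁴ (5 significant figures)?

Treat the section as a set of non-overlapping primitives; coordinates are from the bounding-box lower-left.
Outer rectangle: 110 × 230, A = 25 300 mm², y = 115 mm, Ī = 111 530 833 mm⁴.
Inner void (subtracted): 72 × 192, A = 13 824 mm², y = 115 mm, Ī = 42 467 328 mm⁴.
By symmetry the centroid is at mid-height, ȳ = 115 mm.
All pieces are centred on the horizontal axis through the centroid, so I = ΣĪ (holes subtracted) = 69 063 505 mm⁴.

Ix ≈ 6.9064 × 10⁷ mm⁴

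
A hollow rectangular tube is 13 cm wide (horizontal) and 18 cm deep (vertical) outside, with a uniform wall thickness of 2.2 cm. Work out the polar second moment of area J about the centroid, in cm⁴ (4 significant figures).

J ≈ 7090 cm⁴

Split into non-overlapping primitives; take the origin at the lower-left of the bounding box.
Outer rectangle: 13 × 18, A = 234 cm², y = 9 cm, Ī = 6 318 cm⁴.
Inner void (subtracted): 8.6 × 13.6, A = 116.96 cm², y = 9 cm, Ī = 1802.74 cm⁴.
By symmetry the centroid is at mid-height, ȳ = 9 cm.
All pieces are centred on the centroidal x-axis, so I = ΣĪ (holes subtracted) = 4515.26 cm⁴.
Repeating about the centroidal y-axis gives I_y = 2574.64 cm⁴.
Polar second moment: J = I_x + I_y = 7089.89 cm⁴.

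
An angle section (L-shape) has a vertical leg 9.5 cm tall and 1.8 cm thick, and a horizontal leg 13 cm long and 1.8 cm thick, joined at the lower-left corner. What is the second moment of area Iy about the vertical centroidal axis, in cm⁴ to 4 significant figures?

Iy ≈ 606.3 cm⁴

Split into non-overlapping primitives; take the origin at the lower-left of the bounding box.
Vertical leg: 1.8 × 9.5, A = 17.1 cm², x = 0.9 cm, Ī = 4.617 cm⁴.
Horizontal leg (remainder): 11.2 × 1.8, A = 20.16 cm², x = 7.4 cm, Ī = 210.739 cm⁴.
Centroid: x̄ = ΣA·x / ΣA = 4.41691 cm.
Transfer each piece to the vertical centroidal axis using Ī + A·d² with d = x − 4.41691:
  vertical leg: d = -3.51691 cm → contributes +216.121 cm⁴
  horizontal leg (remainder): d = 2.98309 cm → contributes +390.14 cm⁴
Total I = 606.261 cm⁴.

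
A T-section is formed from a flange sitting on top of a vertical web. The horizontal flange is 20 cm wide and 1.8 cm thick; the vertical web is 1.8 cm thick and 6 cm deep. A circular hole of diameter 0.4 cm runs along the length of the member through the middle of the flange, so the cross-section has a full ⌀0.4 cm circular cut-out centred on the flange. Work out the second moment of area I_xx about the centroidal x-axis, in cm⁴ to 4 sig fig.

I_xx ≈ 168.4 cm⁴

Split into non-overlapping primitives; take the origin at the lower-left of the bounding box.
Flange: 20 × 1.8, A = 36 cm², y = 6.9 cm, Ī = 9.72 cm⁴.
Web: 1.8 × 6, A = 10.8 cm², y = 3 cm, Ī = 32.4 cm⁴.
Hole (subtracted): ⌀0.4, A = 0.125664 cm², y = 6.9 cm, Ī = 0.00125664 cm⁴.
Centroid: ȳ = ΣA·y / ΣA = 5.99758 cm.
Transfer each piece to the centroidal x-axis using Ī + A·d² with d = y − 5.99758:
  flange: d = 0.902423 cm → contributes +39.0372 cm⁴
  web: d = -2.99758 cm → contributes +129.443 cm⁴
  hole: d = 0.902423 cm → contributes −0.103593 cm⁴
Total I = 168.377 cm⁴.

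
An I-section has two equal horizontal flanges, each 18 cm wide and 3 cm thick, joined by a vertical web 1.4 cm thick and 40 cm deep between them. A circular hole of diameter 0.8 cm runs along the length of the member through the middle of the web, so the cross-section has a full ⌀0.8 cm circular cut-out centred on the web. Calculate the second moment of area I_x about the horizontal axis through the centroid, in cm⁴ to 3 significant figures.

I_x ≈ 5.75 × 10⁴ cm⁴

Treat the section as a set of non-overlapping primitives; coordinates are from the bounding-box lower-left.
Bottom flange: 18 × 3, A = 54 cm², y = 1.5 cm, Ī = 40.5 cm⁴.
Web: 1.4 × 40, A = 56 cm², y = 23 cm, Ī = 7466.7 cm⁴.
Top flange: 18 × 3, A = 54 cm², y = 44.5 cm, Ī = 40.5 cm⁴.
Hole (subtracted): ⌀0.8, A = 0.50265 cm², y = 23 cm, Ī = 0.020106 cm⁴.
By symmetry the centroid is at mid-height, ȳ = 23 cm.
Transfer each piece to the horizontal axis through the centroid using Ī + A·d² with d = y − 23:
  bottom flange: d = -21.5 cm → contributes +25 002 cm⁴
  web: d = 0 cm → contributes +7466.7 cm⁴
  top flange: d = 21.5 cm → contributes +25 002 cm⁴
  hole: d = 0 cm → contributes −0.020106 cm⁴
Total I = 57 471 cm⁴.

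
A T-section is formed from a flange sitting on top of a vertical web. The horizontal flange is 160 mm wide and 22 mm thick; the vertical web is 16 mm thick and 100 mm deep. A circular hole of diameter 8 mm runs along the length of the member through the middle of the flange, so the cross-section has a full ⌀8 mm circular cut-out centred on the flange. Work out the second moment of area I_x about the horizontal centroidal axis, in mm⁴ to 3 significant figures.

Treat the section as a set of non-overlapping primitives; coordinates are from the bounding-box lower-left.
Flange: 160 × 22, A = 3 520 mm², y = 111 mm, Ī = 141 973 mm⁴.
Web: 16 × 100, A = 1 600 mm², y = 50 mm, Ī = 1 333 333 mm⁴.
Hole (subtracted): ⌀8, A = 50.265 mm², y = 111 mm, Ī = 201.06 mm⁴.
Centroid: ȳ = ΣA·y / ΣA = 91.748 mm.
Transfer each piece to the horizontal centroidal axis using Ī + A·d² with d = y − 91.748:
  flange: d = 19.252 mm → contributes +1 446 557 mm⁴
  web: d = -41.748 mm → contributes +4 122 033 mm⁴
  hole: d = 19.252 mm → contributes −18 830 mm⁴
Total I = 5 549 759 mm⁴.

I_x ≈ 5.55 × 10⁶ mm⁴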